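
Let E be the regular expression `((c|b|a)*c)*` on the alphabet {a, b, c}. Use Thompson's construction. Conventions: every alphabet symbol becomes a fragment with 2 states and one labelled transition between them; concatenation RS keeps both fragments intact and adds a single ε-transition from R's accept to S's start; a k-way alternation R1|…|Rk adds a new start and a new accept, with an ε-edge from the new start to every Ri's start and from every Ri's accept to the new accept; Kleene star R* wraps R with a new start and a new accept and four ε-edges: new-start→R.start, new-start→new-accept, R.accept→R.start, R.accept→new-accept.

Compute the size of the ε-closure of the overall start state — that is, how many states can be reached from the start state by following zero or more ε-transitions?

Compute the ε-closure size of each fragment's start state recursively; a symbol fragment's start has no outgoing ε-edge, so its closure is just itself (size 1).
  c|b|a — new start ε-reaches every alternative's start; none of them accept ε, so the new accept is not reached: |closure| = 1 + 1 + 1 + 1 = 4
  (c|b|a)* — the star's fresh start ε-reaches both the body's start and the fresh accept: |closure| = 2 + 4 = 6
  (c|b|a)*c — the left operand accepts ε, so the closure extends into the next operand (via the concat ε-link); |closure| = 6 + 1 = 7
  ((c|b|a)*c)* — new start has ε-edges to the inner start and to the new accept, so |closure| = 2 + 7 = 9

9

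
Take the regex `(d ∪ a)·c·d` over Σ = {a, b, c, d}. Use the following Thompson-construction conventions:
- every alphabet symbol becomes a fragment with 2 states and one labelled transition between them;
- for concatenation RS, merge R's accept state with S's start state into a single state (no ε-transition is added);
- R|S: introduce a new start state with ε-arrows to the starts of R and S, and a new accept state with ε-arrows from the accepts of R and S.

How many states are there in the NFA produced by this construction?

8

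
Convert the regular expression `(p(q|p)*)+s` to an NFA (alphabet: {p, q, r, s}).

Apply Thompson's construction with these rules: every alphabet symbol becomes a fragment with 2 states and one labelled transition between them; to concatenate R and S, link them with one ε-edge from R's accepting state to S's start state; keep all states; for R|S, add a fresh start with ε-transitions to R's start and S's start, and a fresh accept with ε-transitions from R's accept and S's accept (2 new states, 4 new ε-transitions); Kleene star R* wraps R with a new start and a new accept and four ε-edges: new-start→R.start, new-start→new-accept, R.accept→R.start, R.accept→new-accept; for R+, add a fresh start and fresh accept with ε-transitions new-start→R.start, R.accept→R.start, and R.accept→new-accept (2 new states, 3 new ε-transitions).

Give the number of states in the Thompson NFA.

14

By structural recursion:
Each of the 4 symbol leaves contributes a 2-state fragment.
  q|p → 6 states
  (q|p)* → 8 states
  p(q|p)* → 10 states
  (p(q|p)*)+ → 12 states
  (p(q|p)*)+s → 14 states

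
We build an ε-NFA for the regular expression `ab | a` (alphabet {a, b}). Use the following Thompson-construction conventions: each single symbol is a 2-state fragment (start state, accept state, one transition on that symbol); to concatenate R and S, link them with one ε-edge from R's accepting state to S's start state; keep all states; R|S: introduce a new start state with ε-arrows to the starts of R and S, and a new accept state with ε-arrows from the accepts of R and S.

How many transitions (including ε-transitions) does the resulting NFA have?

Bottom-up over the parse tree:
Each of the 3 symbol leaves contributes 1 transition (1 symbol, 0 ε).
  ab = 3 transitions (2 symbol, 1 ε)
  ab | a = 8 transitions (3 symbol, 5 ε)

8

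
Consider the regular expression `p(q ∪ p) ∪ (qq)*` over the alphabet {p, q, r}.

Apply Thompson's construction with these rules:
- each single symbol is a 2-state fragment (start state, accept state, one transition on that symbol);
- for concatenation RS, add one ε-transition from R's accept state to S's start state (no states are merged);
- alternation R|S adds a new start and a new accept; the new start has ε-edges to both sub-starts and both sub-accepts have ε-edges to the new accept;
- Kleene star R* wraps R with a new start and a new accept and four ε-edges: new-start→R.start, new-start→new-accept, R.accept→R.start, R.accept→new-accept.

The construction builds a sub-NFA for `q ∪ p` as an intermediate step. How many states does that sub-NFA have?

6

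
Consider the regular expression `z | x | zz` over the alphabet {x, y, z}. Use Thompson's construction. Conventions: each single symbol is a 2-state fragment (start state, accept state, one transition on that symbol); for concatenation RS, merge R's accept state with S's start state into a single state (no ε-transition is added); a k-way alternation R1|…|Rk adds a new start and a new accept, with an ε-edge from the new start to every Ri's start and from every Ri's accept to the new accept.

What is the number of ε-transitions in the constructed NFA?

6

Bottom-up over the parse tree:
Each of the 4 symbol leaves contributes 0 ε-transitions.
  zz — 0 ε-transitions
  z | x | zz — 6 ε-transitions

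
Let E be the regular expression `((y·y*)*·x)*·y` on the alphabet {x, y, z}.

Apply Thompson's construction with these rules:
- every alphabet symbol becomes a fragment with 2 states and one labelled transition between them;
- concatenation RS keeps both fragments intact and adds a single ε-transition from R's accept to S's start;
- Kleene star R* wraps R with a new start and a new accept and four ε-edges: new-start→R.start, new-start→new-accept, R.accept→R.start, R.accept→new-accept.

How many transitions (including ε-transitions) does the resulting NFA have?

Recursing over subexpressions:
Each of the 4 symbol leaves contributes 1 transition (1 symbol, 0 ε).
  y* — 5 transitions (1 symbol, 4 ε)
  y·y* — 7 transitions (2 symbol, 5 ε)
  (y·y*)* — 11 transitions (2 symbol, 9 ε)
  (y·y*)*·x — 13 transitions (3 symbol, 10 ε)
  ((y·y*)*·x)* — 17 transitions (3 symbol, 14 ε)
  ((y·y*)*·x)*·y — 19 transitions (4 symbol, 15 ε)

19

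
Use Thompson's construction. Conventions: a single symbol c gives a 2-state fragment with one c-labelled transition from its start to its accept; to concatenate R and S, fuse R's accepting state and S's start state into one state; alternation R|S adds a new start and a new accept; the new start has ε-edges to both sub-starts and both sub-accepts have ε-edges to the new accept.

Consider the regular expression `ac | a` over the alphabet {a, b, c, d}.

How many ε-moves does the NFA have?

4

Per subexpression:
Each of the 3 symbol leaves contributes 0 ε-transitions.
  ac : 0 ε-transitions
  ac | a : 4 ε-transitions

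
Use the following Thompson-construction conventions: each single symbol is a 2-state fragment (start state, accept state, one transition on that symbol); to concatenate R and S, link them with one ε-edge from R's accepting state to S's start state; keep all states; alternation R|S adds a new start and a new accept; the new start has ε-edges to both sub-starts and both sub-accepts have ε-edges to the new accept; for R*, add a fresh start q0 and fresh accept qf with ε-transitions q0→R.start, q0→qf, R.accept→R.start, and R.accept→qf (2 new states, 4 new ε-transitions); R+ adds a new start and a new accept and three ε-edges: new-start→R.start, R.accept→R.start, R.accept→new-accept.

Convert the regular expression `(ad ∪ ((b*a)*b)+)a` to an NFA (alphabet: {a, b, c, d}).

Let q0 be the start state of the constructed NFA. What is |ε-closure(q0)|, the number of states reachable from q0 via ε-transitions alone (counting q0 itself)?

Compute the ε-closure size of each fragment's start state recursively; a symbol fragment's start has no outgoing ε-edge, so its closure is just itself (size 1).
  ad → |ε-closure| equals the left operand's closure size = 1 (its accept is not ε-reachable, so the closure stops there)
  b* → new start has ε-edges to the inner start and to the new accept, so |ε-closure| = 2 + 1 = 3
  b*a → |ε-closure| = 3 + 1 = 4 (closure spills across the concat boundary because the left factor accepts ε)
  (b*a)* → |ε-closure| = 1 (new start) + 4 (body) + 1 (new accept) = 6
  (b*a)*b → |ε-closure| = 6 + 1 = 7 (closure spills across the concat boundary because the left factor accepts ε)
  ((b*a)*b)+ → new start ε-reaches only the body's start; the new accept needs a symbol first: |ε-closure| = 1 + 7 = 8
  ad ∪ ((b*a)*b)+ → |ε-closure| = 1 + 1 + 8 = 10 (the new accept is not ε-reachable since no branch accepts ε)
  (ad ∪ ((b*a)*b)+)a → same as the first factor's closure: |ε-closure| = 10

10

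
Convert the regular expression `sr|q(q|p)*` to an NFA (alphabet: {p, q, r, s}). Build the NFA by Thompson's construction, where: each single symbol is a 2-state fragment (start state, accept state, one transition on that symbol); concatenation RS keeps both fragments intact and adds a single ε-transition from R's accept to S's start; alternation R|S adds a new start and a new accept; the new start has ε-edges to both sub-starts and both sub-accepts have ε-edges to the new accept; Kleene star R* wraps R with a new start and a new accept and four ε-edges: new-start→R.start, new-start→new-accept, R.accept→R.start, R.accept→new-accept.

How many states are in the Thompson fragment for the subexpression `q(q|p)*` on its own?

Fragment for `q(q|p)*`:
Each of the 3 symbol leaves contributes a 2-state fragment.
  q|p : 6 states
  (q|p)* : 8 states
  q(q|p)* : 10 states

10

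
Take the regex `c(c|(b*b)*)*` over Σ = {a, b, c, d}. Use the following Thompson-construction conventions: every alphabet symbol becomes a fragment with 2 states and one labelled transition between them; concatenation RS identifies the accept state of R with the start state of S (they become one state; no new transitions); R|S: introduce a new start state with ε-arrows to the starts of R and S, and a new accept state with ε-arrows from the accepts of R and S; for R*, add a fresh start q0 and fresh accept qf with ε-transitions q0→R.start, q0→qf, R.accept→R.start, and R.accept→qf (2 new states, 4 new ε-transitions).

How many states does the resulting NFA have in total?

Bottom-up over the parse tree:
Each of the 4 symbol leaves contributes a 2-state fragment.
  b* : 4 states
  b*b : 5 states
  (b*b)* : 7 states
  c|(b*b)* : 11 states
  (c|(b*b)*)* : 13 states
  c(c|(b*b)*)* : 14 states

14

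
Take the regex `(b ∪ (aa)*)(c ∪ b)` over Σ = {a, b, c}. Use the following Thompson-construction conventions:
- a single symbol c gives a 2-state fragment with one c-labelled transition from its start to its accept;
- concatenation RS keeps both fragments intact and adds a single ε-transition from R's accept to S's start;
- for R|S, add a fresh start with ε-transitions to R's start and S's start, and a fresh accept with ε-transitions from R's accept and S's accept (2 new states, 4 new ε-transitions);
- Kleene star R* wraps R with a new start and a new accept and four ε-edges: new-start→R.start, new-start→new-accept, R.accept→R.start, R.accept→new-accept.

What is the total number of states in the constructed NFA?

Bottom-up over the parse tree:
Each of the 5 symbol leaves contributes a 2-state fragment.
  aa — 4 states
  (aa)* — 6 states
  b ∪ (aa)* — 10 states
  c ∪ b — 6 states
  (b ∪ (aa)*)(c ∪ b) — 16 states

16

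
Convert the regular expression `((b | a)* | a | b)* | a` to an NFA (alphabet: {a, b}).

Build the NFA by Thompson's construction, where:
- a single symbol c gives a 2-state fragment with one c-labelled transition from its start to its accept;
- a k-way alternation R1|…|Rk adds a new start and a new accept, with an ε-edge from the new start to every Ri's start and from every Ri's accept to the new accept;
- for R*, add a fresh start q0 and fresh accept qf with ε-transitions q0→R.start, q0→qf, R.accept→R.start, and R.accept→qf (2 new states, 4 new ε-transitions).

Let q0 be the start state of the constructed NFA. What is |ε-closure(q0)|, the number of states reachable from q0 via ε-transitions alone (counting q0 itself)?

Work bottom-up. For each fragment F, track |ε-closure(F.start)| and whether F's accept lies in that closure (i.e. whether F accepts ε). A single-symbol fragment has closure size 1 and does not accept ε.
  b | a → |ε-closure| = 1 + 1 + 1 = 3 (the new accept is not ε-reachable since no branch accepts ε)
  (b | a)* → new start has ε-edges to the inner start and to the new accept, so |ε-closure| = 2 + 3 = 5
  (b | a)* | a | b → new start ε-reaches every alternative's start; at least one alternative accepts ε, so the union's new accept is reached too: |ε-closure| = 1 + 5 + 1 + 1 + 1 = 9
  ((b | a)* | a | b)* → the star's fresh start ε-reaches both the body's start and the fresh accept: |ε-closure| = 2 + 9 = 11
  ((b | a)* | a | b)* | a → |ε-closure| = 1 (new start) + (11 + 1) + 1 (new accept, since some branch ε-reaches its own accept) = 14

14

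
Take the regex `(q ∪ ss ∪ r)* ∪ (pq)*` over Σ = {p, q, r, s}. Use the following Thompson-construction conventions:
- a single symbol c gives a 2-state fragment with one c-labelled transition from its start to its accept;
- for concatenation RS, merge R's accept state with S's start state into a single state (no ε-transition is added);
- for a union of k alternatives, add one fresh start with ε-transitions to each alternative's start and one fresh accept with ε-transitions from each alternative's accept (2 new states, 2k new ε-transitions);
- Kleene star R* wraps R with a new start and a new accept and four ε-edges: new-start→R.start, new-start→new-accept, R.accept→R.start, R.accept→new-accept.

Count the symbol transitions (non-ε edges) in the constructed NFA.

6

Per subexpression:
Each of the 6 symbol leaves contributes exactly 1 symbol transition.
  ss — 2 symbol transitions
  q ∪ ss ∪ r — 4 symbol transitions
  (q ∪ ss ∪ r)* — 4 symbol transitions
  pq — 2 symbol transitions
  (pq)* — 2 symbol transitions
  (q ∪ ss ∪ r)* ∪ (pq)* — 6 symbol transitions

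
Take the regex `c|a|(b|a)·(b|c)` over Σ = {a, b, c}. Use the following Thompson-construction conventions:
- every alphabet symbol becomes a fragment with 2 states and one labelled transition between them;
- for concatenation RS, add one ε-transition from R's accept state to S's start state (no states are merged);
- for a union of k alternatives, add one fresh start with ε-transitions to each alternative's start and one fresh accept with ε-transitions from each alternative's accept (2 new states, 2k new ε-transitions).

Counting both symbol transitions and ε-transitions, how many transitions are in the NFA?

By structural recursion:
Each of the 6 symbol leaves contributes 1 transition (1 symbol, 0 ε).
  b|a → 6 transitions (2 symbol, 4 ε)
  b|c → 6 transitions (2 symbol, 4 ε)
  (b|a)·(b|c) → 13 transitions (4 symbol, 9 ε)
  c|a|(b|a)·(b|c) → 21 transitions (6 symbol, 15 ε)

21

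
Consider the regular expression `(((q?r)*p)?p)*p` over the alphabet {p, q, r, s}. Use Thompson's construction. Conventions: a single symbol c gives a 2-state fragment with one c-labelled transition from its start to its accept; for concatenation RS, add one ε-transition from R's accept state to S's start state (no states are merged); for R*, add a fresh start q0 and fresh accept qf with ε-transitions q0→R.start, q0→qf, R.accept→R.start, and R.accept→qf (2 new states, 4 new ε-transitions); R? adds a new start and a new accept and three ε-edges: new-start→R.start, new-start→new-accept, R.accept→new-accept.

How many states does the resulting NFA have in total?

18

Per subexpression:
Each of the 5 symbol leaves contributes a 2-state fragment.
  q? → 4 states
  q?r → 6 states
  (q?r)* → 8 states
  (q?r)*p → 10 states
  ((q?r)*p)? → 12 states
  ((q?r)*p)?p → 14 states
  (((q?r)*p)?p)* → 16 states
  (((q?r)*p)?p)*p → 18 states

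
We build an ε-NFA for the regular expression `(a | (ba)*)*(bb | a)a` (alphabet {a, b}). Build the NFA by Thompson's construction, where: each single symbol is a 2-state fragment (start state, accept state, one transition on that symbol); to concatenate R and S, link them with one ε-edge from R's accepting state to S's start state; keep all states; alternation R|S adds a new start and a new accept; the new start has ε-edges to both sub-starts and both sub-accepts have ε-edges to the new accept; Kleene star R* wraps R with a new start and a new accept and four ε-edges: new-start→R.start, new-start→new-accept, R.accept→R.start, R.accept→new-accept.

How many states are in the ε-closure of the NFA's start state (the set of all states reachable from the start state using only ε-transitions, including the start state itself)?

11

Let C(F) = |ε-closure(F.start)| within fragment F, and note whether F accepts ε. Symbol fragments have C = 1 and do not accept ε. Then:
  ba — same as the first factor's closure: C = 1
  (ba)* — C = 1 (new start) + 1 (body) + 1 (new accept) = 3
  a | (ba)* — C = 1 (new start) + (1 + 3) + 1 (new accept, since some branch ε-reaches its own accept) = 6
  (a | (ba)*)* — the star's fresh start ε-reaches both the body's start and the fresh accept: C = 2 + 6 = 8
  bb — C equals the left operand's closure size = 1 (its accept is not ε-reachable, so the closure stops there)
  bb | a — C = 1 + 1 + 1 = 3 (the new accept is not ε-reachable since no branch accepts ε)
  (a | (ba)*)*(bb | a)a — the left operand accepts ε, so the closure extends into the next operand (via the concat ε-link); C = 8 + 3 = 11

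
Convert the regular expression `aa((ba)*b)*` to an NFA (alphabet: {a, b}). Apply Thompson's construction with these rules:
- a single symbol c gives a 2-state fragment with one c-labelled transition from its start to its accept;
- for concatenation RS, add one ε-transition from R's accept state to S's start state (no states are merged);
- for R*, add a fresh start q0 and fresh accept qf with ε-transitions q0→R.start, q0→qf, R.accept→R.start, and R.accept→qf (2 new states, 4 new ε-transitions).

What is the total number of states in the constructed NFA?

14

Per subexpression:
Each of the 5 symbol leaves contributes a 2-state fragment.
  ba = 4 states
  (ba)* = 6 states
  (ba)*b = 8 states
  ((ba)*b)* = 10 states
  aa((ba)*b)* = 14 states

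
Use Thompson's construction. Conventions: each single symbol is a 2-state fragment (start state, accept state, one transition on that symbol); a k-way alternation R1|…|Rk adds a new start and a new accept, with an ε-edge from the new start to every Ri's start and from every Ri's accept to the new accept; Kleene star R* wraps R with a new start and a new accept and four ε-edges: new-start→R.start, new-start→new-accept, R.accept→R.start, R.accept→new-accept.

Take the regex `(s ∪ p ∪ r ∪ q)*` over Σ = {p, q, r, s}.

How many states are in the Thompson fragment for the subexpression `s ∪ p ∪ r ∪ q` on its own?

10

Fragment for `s ∪ p ∪ r ∪ q`:
Each of the 4 symbol leaves contributes a 2-state fragment.
  s ∪ p ∪ r ∪ q — 10 states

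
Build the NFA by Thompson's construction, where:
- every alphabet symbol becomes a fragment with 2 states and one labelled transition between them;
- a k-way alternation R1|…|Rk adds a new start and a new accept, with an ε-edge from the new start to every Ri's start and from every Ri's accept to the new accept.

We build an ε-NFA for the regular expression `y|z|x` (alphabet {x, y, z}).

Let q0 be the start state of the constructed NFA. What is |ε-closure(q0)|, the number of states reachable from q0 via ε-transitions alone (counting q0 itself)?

4

Compute the ε-closure size of each fragment's start state recursively; a symbol fragment's start has no outgoing ε-edge, so its closure is just itself (size 1).
  y|z|x — new start ε-reaches every alternative's start; none of them accept ε, so the new accept is not reached: |closure| = 1 + 1 + 1 + 1 = 4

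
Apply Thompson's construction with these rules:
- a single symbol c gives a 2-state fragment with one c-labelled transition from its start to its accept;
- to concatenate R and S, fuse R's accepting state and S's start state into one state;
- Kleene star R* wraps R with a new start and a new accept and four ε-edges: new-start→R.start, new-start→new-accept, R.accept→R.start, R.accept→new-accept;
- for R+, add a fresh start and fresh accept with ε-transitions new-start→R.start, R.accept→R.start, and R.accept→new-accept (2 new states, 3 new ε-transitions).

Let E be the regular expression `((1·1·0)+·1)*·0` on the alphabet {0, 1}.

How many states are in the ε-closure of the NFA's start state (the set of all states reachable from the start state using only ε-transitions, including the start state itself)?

4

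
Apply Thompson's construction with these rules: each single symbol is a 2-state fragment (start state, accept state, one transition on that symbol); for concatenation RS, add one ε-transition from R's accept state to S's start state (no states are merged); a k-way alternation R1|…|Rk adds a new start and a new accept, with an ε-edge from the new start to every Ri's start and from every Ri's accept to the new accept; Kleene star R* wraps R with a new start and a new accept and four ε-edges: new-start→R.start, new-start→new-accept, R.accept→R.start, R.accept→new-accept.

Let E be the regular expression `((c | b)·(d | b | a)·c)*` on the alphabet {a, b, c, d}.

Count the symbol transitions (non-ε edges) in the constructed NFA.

6

By structural recursion:
Each of the 6 symbol leaves contributes exactly 1 symbol transition.
  c | b — 2 symbol transitions
  d | b | a — 3 symbol transitions
  (c | b)·(d | b | a)·c — 6 symbol transitions
  ((c | b)·(d | b | a)·c)* — 6 symbol transitions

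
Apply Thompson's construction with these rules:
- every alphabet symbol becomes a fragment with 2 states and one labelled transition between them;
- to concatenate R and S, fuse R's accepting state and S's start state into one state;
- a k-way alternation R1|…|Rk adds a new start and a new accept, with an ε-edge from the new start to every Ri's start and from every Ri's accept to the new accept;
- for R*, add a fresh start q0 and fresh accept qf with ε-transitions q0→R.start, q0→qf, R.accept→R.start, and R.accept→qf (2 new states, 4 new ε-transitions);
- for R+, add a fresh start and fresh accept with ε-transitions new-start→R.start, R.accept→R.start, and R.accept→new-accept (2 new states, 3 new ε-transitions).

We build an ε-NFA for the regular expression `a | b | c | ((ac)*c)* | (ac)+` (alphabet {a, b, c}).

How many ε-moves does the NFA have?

21

By structural recursion:
Each of the 8 symbol leaves contributes 0 ε-transitions.
  ac → 0 ε-transitions
  (ac)* → 4 ε-transitions
  (ac)*c → 4 ε-transitions
  ((ac)*c)* → 8 ε-transitions
  ac → 0 ε-transitions
  (ac)+ → 3 ε-transitions
  a | b | c | ((ac)*c)* | (ac)+ → 21 ε-transitions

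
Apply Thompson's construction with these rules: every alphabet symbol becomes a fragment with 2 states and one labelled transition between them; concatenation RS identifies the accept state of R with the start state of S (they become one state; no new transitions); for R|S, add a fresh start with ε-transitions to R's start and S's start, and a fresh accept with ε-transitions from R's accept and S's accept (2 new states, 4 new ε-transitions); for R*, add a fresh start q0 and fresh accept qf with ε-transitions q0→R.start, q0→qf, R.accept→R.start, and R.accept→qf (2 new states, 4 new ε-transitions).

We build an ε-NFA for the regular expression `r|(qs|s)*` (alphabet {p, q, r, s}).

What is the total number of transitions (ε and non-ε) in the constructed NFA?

16

Building bottom-up:
Each of the 4 symbol leaves contributes 1 transition (1 symbol, 0 ε).
  qs → 2 transitions (2 symbol, 0 ε)
  qs|s → 7 transitions (3 symbol, 4 ε)
  (qs|s)* → 11 transitions (3 symbol, 8 ε)
  r|(qs|s)* → 16 transitions (4 symbol, 12 ε)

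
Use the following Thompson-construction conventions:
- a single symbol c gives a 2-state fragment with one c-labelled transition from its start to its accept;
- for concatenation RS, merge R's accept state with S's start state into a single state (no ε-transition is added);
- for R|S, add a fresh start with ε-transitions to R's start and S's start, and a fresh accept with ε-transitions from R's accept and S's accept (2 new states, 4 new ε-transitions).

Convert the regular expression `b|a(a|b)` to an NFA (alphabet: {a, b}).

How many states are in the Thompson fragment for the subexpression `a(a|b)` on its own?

Fragment for `a(a|b)`:
Each of the 3 symbol leaves contributes a 2-state fragment.
  a|b : 6 states
  a(a|b) : 7 states

7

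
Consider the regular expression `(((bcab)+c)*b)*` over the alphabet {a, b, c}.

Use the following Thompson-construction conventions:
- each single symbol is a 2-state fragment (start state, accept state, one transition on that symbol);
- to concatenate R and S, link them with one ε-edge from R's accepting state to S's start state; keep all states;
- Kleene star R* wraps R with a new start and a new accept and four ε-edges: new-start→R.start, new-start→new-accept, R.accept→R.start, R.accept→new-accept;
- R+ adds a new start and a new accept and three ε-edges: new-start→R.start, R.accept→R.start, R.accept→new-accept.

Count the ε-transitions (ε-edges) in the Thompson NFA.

16

Bottom-up over the parse tree:
Each of the 6 symbol leaves contributes 0 ε-transitions.
  bcab : 3 ε-transitions
  (bcab)+ : 6 ε-transitions
  (bcab)+c : 7 ε-transitions
  ((bcab)+c)* : 11 ε-transitions
  ((bcab)+c)*b : 12 ε-transitions
  (((bcab)+c)*b)* : 16 ε-transitions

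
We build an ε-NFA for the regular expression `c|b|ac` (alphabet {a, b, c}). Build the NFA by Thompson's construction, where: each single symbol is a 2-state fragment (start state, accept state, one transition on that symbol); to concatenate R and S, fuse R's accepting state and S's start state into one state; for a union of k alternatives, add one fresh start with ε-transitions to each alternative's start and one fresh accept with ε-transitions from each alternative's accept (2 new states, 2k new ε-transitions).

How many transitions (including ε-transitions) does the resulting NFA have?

Building bottom-up:
Each of the 4 symbol leaves contributes 1 transition (1 symbol, 0 ε).
  ac — 2 transitions (2 symbol, 0 ε)
  c|b|ac — 10 transitions (4 symbol, 6 ε)

10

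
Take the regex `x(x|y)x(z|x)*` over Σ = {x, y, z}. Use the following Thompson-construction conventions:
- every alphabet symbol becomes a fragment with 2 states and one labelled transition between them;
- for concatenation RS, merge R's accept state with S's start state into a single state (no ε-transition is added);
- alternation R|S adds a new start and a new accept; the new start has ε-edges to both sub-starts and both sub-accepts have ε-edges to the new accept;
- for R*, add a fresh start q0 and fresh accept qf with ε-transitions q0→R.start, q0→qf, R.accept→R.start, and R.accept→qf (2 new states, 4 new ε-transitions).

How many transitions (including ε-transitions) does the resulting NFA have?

18

Per subexpression:
Each of the 6 symbol leaves contributes 1 transition (1 symbol, 0 ε).
  x|y — 6 transitions (2 symbol, 4 ε)
  z|x — 6 transitions (2 symbol, 4 ε)
  (z|x)* — 10 transitions (2 symbol, 8 ε)
  x(x|y)x(z|x)* — 18 transitions (6 symbol, 12 ε)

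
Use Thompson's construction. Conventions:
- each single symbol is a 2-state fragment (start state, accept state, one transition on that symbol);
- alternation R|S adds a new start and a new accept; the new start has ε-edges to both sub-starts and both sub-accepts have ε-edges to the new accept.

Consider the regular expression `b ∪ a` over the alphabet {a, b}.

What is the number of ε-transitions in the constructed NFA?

4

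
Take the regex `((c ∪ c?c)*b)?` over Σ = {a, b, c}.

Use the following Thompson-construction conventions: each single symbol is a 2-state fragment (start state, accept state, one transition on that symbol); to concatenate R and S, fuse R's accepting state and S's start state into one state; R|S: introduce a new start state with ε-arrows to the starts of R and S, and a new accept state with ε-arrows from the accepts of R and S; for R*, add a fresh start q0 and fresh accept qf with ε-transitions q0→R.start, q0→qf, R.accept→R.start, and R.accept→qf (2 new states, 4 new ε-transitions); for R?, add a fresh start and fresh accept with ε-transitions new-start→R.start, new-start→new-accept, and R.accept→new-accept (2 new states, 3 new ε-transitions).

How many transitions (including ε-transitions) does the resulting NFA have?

18

Bottom-up over the parse tree:
Each of the 4 symbol leaves contributes 1 transition (1 symbol, 0 ε).
  c? — 4 transitions (1 symbol, 3 ε)
  c?c — 5 transitions (2 symbol, 3 ε)
  c ∪ c?c — 10 transitions (3 symbol, 7 ε)
  (c ∪ c?c)* — 14 transitions (3 symbol, 11 ε)
  (c ∪ c?c)*b — 15 transitions (4 symbol, 11 ε)
  ((c ∪ c?c)*b)? — 18 transitions (4 symbol, 14 ε)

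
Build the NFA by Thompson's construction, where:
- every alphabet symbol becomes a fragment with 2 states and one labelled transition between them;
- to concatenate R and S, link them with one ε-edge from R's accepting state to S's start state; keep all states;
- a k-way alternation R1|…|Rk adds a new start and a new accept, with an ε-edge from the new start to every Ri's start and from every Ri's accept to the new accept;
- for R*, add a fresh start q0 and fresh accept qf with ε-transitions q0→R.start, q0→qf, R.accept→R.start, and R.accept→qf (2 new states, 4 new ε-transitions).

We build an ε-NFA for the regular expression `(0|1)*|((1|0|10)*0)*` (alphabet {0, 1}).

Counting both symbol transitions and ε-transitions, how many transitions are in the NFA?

Per subexpression:
Each of the 7 symbol leaves contributes 1 transition (1 symbol, 0 ε).
  0|1 : 6 transitions (2 symbol, 4 ε)
  (0|1)* : 10 transitions (2 symbol, 8 ε)
  10 : 3 transitions (2 symbol, 1 ε)
  1|0|10 : 11 transitions (4 symbol, 7 ε)
  (1|0|10)* : 15 transitions (4 symbol, 11 ε)
  (1|0|10)*0 : 17 transitions (5 symbol, 12 ε)
  ((1|0|10)*0)* : 21 transitions (5 symbol, 16 ε)
  (0|1)*|((1|0|10)*0)* : 35 transitions (7 symbol, 28 ε)

35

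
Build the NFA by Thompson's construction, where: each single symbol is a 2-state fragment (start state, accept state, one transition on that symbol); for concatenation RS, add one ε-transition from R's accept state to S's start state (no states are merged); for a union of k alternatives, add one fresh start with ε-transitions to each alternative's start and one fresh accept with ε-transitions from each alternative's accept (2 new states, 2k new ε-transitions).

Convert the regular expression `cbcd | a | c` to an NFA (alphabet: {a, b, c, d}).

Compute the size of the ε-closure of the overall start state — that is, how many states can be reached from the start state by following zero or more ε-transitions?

Compute the ε-closure size of each fragment's start state recursively; a symbol fragment's start has no outgoing ε-edge, so its closure is just itself (size 1).
  cbcd : same as the first factor's closure: C = 1
  cbcd | a | c : C = 1 + 1 + 1 + 1 = 4 (the new accept is not ε-reachable since no branch accepts ε)

4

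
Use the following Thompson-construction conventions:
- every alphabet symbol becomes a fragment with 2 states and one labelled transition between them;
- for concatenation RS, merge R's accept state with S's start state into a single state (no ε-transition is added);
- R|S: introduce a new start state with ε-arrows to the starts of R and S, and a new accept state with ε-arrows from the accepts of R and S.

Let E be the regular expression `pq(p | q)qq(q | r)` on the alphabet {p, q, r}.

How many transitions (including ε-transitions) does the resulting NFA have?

16

Building bottom-up:
Each of the 8 symbol leaves contributes 1 transition (1 symbol, 0 ε).
  p | q — 6 transitions (2 symbol, 4 ε)
  q | r — 6 transitions (2 symbol, 4 ε)
  pq(p | q)qq(q | r) — 16 transitions (8 symbol, 8 ε)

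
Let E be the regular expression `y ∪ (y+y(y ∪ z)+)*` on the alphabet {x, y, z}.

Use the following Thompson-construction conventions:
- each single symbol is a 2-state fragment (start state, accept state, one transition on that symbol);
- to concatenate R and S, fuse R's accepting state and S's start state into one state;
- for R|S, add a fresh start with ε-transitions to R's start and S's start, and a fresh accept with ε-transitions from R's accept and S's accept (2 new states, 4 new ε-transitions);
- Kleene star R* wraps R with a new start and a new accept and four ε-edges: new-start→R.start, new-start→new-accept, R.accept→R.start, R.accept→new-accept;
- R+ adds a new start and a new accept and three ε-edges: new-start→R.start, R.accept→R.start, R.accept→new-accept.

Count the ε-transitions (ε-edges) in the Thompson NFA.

18

By structural recursion:
Each of the 5 symbol leaves contributes 0 ε-transitions.
  y+ — 3 ε-transitions
  y ∪ z — 4 ε-transitions
  (y ∪ z)+ — 7 ε-transitions
  y+y(y ∪ z)+ — 10 ε-transitions
  (y+y(y ∪ z)+)* — 14 ε-transitions
  y ∪ (y+y(y ∪ z)+)* — 18 ε-transitions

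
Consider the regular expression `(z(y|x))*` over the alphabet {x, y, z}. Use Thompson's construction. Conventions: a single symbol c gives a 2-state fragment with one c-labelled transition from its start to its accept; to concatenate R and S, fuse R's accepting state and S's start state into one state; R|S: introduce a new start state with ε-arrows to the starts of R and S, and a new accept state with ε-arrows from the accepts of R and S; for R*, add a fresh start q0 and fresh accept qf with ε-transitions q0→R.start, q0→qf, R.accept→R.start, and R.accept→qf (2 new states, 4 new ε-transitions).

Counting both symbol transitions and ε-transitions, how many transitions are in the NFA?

Bottom-up over the parse tree:
Each of the 3 symbol leaves contributes 1 transition (1 symbol, 0 ε).
  y|x : 6 transitions (2 symbol, 4 ε)
  z(y|x) : 7 transitions (3 symbol, 4 ε)
  (z(y|x))* : 11 transitions (3 symbol, 8 ε)

11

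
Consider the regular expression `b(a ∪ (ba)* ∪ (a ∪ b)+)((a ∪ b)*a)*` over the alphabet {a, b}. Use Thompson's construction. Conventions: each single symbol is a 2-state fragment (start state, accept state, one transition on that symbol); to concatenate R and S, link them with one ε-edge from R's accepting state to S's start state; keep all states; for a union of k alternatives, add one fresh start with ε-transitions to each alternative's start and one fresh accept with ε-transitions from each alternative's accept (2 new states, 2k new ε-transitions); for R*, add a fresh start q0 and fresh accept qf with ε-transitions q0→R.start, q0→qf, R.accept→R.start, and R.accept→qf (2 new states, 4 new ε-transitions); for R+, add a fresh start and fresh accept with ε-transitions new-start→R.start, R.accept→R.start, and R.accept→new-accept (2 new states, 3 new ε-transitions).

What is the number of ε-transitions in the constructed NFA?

33

By structural recursion:
Each of the 9 symbol leaves contributes 0 ε-transitions.
  ba : 1 ε-transition
  (ba)* : 5 ε-transitions
  a ∪ b : 4 ε-transitions
  (a ∪ b)+ : 7 ε-transitions
  a ∪ (ba)* ∪ (a ∪ b)+ : 18 ε-transitions
  a ∪ b : 4 ε-transitions
  (a ∪ b)* : 8 ε-transitions
  (a ∪ b)*a : 9 ε-transitions
  ((a ∪ b)*a)* : 13 ε-transitions
  b(a ∪ (ba)* ∪ (a ∪ b)+)((a ∪ b)*a)* : 33 ε-transitions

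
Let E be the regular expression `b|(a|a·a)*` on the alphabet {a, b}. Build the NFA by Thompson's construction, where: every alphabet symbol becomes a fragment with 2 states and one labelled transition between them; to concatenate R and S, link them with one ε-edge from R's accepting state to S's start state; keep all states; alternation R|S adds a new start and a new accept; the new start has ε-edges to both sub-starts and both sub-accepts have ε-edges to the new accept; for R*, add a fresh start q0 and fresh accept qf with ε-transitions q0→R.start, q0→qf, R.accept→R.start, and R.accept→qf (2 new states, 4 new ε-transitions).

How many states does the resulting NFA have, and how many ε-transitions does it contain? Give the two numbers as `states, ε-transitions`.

Bottom-up over the parse tree:
Each of the 4 symbol leaves contributes 2 states and 0 ε-transitions.
  a·a : 4 states, 1 ε-transition
  a|a·a : 8 states, 5 ε-transitions
  (a|a·a)* : 10 states, 9 ε-transitions
  b|(a|a·a)* : 14 states, 13 ε-transitions

14, 13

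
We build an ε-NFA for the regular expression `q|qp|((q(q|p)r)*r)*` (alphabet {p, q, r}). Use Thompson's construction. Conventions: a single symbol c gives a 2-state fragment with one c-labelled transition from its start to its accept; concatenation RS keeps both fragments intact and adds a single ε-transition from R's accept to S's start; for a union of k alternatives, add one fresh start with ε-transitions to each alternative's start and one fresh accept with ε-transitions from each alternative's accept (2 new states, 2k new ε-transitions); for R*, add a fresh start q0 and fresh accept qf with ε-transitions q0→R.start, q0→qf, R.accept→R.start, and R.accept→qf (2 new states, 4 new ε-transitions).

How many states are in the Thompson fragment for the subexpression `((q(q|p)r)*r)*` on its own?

Fragment for `((q(q|p)r)*r)*`:
Each of the 5 symbol leaves contributes a 2-state fragment.
  q|p = 6 states
  q(q|p)r = 10 states
  (q(q|p)r)* = 12 states
  (q(q|p)r)*r = 14 states
  ((q(q|p)r)*r)* = 16 states

16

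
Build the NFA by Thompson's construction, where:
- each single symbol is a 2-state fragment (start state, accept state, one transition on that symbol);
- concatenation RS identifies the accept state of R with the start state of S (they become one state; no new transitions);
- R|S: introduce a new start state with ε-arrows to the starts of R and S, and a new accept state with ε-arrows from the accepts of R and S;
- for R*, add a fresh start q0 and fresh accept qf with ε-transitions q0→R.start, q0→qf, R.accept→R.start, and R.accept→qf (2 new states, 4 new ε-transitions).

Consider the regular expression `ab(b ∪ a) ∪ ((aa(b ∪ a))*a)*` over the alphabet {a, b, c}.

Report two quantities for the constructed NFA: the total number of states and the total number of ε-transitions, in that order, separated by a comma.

Per subexpression:
Each of the 9 symbol leaves contributes 2 states and 0 ε-transitions.
  b ∪ a = 6 states, 4 ε-transitions
  ab(b ∪ a) = 8 states, 4 ε-transitions
  b ∪ a = 6 states, 4 ε-transitions
  aa(b ∪ a) = 8 states, 4 ε-transitions
  (aa(b ∪ a))* = 10 states, 8 ε-transitions
  (aa(b ∪ a))*a = 11 states, 8 ε-transitions
  ((aa(b ∪ a))*a)* = 13 states, 12 ε-transitions
  ab(b ∪ a) ∪ ((aa(b ∪ a))*a)* = 23 states, 20 ε-transitions

23, 20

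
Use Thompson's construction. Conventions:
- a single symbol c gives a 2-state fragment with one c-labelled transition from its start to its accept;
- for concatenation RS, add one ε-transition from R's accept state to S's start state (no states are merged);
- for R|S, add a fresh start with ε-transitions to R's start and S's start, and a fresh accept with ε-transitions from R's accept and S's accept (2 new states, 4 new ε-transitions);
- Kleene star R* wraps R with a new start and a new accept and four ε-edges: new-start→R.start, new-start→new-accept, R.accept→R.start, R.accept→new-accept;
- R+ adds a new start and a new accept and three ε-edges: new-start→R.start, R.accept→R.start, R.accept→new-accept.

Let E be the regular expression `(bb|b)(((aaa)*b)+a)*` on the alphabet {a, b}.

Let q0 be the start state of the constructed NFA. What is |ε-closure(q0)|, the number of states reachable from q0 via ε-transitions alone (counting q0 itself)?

3

Let C(F) = |ε-closure(F.start)| within fragment F, and note whether F accepts ε. Symbol fragments have C = 1 and do not accept ε. Then:
  bb — same as the first factor's closure: |ε-closure| = 1
  bb|b — |ε-closure| = 1 + 1 + 1 = 3 (the new accept is not ε-reachable since no branch accepts ε)
  aaa — same as the first factor's closure: |ε-closure| = 1
  (aaa)* — new start has ε-edges to the inner start and to the new accept, so |ε-closure| = 2 + 1 = 3
  (aaa)*b — the left operand accepts ε, so the closure extends into the next operand (via the concat ε-link); |ε-closure| = 3 + 1 = 4
  ((aaa)*b)+ — new start ε-reaches only the body's start; the new accept needs a symbol first: |ε-closure| = 1 + 4 = 5
  ((aaa)*b)+a — same as the first factor's closure: |ε-closure| = 5
  (((aaa)*b)+a)* — |ε-closure| = 1 (new start) + 5 (body) + 1 (new accept) = 7
  (bb|b)(((aaa)*b)+a)* — |ε-closure| equals the left operand's closure size = 3 (its accept is not ε-reachable, so the closure stops there)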